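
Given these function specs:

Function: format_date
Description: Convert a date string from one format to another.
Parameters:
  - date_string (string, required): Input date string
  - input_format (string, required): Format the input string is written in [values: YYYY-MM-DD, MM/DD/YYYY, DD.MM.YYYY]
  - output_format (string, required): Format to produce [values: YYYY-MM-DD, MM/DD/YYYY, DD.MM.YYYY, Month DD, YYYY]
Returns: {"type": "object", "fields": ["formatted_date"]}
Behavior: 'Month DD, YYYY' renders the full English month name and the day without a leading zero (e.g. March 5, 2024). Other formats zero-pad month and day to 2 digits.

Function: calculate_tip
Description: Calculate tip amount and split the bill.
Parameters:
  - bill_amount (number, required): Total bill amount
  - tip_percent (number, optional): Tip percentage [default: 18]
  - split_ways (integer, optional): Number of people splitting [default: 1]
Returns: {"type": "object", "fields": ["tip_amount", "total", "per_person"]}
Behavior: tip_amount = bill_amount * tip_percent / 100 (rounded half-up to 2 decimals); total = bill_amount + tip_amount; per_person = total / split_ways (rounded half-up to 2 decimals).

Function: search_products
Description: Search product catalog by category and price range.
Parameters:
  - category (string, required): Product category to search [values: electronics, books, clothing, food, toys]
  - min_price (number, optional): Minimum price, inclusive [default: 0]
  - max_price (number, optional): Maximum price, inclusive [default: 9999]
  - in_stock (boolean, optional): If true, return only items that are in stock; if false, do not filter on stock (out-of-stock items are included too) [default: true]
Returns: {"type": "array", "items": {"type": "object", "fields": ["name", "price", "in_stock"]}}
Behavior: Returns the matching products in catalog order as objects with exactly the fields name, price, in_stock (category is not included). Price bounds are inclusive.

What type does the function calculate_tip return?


The calculate_tip spec declares Returns: {"type": "object", "fields": ["tip_amount", "total", "per_person"]}
Type:
object


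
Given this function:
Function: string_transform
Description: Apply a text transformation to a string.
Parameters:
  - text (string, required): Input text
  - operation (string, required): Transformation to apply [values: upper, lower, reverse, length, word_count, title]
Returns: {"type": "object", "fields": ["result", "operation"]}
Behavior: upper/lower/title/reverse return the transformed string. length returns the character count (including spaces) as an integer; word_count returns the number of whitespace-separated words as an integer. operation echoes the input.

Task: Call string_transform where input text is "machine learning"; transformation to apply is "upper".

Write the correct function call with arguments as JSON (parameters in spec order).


Mapping each described value to its parameter name:
  'Input text' -> text = "machine learning"
  'Transformation to apply' -> operation = "upper"
string_transform({"text": "machine learning", "operation": "upper"})


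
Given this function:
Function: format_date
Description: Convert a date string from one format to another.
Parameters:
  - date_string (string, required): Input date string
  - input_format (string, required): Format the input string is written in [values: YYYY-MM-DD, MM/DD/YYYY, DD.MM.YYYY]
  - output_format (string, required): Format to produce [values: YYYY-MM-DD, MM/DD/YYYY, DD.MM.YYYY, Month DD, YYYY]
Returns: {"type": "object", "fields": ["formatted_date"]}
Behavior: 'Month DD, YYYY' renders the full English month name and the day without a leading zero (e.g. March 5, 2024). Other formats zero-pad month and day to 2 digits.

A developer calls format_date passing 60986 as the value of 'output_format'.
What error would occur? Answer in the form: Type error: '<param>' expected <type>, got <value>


Spec: 'output_format' is declared as string; 60986 is an integer.
Type error: 'output_format' expected string, got 60986


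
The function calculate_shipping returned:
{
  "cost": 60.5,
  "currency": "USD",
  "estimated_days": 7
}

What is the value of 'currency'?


USD


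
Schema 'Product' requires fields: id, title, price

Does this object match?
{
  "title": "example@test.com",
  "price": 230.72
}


Checking required fields...
Missing: id
Invalid - missing required field 'id'


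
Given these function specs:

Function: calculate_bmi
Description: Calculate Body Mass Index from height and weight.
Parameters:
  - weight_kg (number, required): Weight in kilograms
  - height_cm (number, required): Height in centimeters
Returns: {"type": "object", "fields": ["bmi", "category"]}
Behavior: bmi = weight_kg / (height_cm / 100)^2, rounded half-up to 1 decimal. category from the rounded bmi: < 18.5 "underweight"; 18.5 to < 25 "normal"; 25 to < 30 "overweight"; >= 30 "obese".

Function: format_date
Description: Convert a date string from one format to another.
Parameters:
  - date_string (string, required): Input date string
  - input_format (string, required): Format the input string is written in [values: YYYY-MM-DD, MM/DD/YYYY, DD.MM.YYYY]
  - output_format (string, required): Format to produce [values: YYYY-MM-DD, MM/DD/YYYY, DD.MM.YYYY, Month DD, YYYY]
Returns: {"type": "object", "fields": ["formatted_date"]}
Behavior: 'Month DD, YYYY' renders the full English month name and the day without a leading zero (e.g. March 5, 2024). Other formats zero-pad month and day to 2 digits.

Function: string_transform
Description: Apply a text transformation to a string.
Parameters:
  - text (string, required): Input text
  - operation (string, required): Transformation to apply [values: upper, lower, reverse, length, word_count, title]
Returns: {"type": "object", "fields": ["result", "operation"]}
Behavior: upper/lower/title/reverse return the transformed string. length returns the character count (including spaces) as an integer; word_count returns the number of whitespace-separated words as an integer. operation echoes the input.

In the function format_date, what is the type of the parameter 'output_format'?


The format_date spec declares:
  - output_format (string, required): Format to produce [values: YYYY-MM-DD, MM/DD/YYYY, DD.MM.YYYY, Month DD, YYYY]
Type:
string


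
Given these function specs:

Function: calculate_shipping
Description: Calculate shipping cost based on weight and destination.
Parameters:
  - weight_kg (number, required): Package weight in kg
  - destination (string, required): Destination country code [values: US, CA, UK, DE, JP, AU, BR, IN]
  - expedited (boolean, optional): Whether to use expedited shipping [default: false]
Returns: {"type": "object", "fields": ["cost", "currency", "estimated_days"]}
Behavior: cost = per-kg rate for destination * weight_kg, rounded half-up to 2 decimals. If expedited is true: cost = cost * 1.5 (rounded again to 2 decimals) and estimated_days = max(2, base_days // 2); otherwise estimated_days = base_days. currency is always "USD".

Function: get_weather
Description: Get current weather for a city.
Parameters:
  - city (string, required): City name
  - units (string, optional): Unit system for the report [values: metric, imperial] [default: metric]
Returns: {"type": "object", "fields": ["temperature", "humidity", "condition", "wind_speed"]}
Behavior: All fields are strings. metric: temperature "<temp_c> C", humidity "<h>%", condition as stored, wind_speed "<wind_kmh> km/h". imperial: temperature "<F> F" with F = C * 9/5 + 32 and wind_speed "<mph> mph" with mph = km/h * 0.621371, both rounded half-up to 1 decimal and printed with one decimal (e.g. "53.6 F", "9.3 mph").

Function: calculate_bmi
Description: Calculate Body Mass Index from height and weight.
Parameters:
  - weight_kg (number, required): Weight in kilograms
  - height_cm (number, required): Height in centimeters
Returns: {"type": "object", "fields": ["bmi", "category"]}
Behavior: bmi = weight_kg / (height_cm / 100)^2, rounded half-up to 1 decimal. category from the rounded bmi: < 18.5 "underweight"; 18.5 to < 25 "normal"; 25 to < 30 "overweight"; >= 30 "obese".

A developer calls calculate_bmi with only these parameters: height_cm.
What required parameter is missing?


Required parameters: weight_kg, height_cm
Provided: height_cm
Missing: weight_kg
weight_kg


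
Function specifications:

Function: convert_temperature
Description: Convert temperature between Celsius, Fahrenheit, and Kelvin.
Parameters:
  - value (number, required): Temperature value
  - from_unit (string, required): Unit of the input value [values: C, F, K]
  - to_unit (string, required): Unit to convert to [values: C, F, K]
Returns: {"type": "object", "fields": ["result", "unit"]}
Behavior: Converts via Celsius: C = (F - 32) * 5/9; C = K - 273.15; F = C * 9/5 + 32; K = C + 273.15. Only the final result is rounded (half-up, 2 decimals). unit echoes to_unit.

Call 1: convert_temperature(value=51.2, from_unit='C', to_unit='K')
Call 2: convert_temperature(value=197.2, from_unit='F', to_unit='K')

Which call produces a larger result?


Call 1:
  Input already in C: 51.2
  To K: 51.2 + 273.15 = 324.35
  Round to 2 decimals: 324.35
  -> 324.35 K
Call 2:
  To C: (197.2 - 32) * 5/9 = 91.777778
  To K: 91.777778 + 273.15 = 364.927778
  Round to 2 decimals: 364.93
  -> 364.93 K
Call 2 (364.93 K)


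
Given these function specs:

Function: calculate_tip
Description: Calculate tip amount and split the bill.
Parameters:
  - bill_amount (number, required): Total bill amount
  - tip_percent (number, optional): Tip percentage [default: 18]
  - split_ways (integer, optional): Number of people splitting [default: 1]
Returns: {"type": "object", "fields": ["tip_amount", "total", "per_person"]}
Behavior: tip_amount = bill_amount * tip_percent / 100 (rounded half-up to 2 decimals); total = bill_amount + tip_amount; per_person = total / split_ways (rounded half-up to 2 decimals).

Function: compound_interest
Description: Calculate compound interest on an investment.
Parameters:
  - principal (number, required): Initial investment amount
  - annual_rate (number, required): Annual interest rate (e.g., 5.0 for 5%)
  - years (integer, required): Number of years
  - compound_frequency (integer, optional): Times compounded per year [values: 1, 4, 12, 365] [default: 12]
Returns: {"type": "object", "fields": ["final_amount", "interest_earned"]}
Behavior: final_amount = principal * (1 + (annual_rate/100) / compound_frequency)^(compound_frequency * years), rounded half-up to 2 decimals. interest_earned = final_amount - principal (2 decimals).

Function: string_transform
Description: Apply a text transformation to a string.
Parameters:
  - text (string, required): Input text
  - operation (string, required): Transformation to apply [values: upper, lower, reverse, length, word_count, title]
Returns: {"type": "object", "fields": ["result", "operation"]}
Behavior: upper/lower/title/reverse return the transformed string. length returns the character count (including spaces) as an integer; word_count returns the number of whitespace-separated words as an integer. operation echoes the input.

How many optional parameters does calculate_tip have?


Parameters of calculate_tip: bill_amount (required), tip_percent (optional), split_ways (optional)
Optional count:
2


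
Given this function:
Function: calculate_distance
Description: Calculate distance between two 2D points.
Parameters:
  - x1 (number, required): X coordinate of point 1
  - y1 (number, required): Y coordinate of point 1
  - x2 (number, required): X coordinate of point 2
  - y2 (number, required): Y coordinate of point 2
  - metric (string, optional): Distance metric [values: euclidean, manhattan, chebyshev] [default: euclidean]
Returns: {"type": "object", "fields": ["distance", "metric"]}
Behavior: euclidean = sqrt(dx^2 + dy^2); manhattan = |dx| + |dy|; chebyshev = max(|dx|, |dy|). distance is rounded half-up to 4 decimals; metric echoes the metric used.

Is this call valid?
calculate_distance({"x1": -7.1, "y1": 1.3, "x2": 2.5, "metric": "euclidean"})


Checking required parameters...
Missing required parameter: y2
Invalid - missing required parameter 'y2'


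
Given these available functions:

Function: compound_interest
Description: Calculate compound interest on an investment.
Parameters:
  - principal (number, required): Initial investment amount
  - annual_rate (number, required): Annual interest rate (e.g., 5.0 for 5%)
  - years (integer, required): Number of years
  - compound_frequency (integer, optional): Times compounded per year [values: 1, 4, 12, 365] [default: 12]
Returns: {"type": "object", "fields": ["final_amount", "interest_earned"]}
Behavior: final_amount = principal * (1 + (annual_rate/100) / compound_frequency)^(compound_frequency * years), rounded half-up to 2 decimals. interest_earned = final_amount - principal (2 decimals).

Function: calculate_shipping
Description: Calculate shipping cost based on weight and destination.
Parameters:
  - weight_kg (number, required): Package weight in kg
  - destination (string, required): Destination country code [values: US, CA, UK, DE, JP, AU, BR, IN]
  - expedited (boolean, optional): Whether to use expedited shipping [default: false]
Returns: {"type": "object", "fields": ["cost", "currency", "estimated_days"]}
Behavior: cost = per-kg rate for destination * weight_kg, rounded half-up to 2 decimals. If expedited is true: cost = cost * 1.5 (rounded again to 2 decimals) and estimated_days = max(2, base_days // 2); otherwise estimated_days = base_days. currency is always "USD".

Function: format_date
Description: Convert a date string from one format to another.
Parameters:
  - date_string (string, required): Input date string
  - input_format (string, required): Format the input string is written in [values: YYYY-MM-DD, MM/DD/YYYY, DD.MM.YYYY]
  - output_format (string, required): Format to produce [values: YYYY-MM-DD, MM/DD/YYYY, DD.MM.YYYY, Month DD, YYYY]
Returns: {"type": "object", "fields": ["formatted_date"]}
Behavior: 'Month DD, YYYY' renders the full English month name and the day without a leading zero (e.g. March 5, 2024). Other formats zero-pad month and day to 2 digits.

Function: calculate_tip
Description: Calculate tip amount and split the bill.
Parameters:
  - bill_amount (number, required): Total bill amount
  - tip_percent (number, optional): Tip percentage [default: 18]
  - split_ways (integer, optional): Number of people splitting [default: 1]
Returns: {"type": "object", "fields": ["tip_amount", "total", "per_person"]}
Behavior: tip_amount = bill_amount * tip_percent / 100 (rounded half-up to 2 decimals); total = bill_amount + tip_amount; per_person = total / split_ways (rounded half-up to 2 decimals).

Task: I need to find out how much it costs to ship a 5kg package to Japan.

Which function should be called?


The task needs a function whose description is: Calculate shipping cost based on weight and destination.
calculate_shipping


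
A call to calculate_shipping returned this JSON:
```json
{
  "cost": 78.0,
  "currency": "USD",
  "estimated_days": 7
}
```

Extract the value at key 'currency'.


USD


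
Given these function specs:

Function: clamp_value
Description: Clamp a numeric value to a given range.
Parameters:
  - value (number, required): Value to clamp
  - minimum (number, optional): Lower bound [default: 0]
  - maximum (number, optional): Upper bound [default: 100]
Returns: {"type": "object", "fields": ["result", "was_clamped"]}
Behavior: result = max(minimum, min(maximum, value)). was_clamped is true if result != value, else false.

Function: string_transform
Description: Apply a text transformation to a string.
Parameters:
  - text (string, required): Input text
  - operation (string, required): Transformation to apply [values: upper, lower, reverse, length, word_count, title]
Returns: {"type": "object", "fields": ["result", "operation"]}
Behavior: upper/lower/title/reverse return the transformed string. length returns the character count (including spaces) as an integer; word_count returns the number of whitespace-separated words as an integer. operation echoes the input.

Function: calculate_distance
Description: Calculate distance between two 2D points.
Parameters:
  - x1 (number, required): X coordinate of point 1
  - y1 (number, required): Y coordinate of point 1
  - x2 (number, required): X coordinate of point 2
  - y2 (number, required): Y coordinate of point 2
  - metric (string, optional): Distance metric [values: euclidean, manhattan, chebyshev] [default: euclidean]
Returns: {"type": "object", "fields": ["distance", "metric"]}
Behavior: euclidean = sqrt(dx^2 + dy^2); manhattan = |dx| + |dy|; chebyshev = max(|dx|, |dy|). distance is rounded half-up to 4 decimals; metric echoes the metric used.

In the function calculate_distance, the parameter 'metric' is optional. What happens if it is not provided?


The calculate_distance spec declares:
  - metric (string, optional): Distance metric [values: euclidean, manhattan, chebyshev] [default: euclidean]
It defaults to euclidean


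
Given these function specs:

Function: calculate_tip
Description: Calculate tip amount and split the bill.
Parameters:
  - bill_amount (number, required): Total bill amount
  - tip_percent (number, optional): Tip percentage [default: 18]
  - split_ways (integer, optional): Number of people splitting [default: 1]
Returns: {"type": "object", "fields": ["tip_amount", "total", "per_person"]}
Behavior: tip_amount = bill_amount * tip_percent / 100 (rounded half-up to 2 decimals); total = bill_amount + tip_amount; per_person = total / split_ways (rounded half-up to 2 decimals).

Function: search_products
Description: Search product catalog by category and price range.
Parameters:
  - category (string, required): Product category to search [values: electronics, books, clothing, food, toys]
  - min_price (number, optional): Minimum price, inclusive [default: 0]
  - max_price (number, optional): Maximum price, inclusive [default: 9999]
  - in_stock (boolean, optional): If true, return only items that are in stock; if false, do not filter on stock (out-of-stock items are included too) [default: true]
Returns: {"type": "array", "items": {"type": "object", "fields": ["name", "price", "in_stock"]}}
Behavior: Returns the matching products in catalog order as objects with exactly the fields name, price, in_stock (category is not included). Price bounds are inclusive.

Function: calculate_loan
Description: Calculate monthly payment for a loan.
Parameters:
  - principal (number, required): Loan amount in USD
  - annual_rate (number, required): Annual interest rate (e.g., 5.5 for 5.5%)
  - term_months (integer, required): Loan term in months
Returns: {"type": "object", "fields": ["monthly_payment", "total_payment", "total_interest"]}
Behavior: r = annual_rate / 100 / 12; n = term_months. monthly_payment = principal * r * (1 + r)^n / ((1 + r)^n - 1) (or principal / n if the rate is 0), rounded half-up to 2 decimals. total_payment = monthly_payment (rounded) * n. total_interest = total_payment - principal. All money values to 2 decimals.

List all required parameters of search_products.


Parameters of search_products and their required/optional flag:
  category: required
  min_price: optional
  max_price: optional
  in_stock: optional
category


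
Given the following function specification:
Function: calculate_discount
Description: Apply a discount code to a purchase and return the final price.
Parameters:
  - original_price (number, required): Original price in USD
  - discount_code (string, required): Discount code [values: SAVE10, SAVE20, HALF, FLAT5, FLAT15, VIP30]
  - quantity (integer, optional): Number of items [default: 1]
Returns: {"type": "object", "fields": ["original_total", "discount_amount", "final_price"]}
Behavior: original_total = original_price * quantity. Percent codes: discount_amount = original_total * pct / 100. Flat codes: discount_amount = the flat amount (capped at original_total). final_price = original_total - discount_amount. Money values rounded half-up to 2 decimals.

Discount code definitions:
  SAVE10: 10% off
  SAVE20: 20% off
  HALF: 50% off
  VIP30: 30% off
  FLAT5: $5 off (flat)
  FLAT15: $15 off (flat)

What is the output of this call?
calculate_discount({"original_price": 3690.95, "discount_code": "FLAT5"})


Defaults applied: quantity=1
original_total = 3690.95 * 1 = 3690.95
FLAT5 = $5 flat: discount_amount = min(5.00, 3690.95) = 5.00
final_price = 3690.95 - 5.00 = 3685.95
Output:
{"original_total": 3690.95, "discount_amount": 5.0, "final_price": 3685.95}


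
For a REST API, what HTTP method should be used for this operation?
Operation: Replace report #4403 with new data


GET = read, POST = create, PUT = update/replace, DELETE = remove
This operation is an update/replace.
PUT


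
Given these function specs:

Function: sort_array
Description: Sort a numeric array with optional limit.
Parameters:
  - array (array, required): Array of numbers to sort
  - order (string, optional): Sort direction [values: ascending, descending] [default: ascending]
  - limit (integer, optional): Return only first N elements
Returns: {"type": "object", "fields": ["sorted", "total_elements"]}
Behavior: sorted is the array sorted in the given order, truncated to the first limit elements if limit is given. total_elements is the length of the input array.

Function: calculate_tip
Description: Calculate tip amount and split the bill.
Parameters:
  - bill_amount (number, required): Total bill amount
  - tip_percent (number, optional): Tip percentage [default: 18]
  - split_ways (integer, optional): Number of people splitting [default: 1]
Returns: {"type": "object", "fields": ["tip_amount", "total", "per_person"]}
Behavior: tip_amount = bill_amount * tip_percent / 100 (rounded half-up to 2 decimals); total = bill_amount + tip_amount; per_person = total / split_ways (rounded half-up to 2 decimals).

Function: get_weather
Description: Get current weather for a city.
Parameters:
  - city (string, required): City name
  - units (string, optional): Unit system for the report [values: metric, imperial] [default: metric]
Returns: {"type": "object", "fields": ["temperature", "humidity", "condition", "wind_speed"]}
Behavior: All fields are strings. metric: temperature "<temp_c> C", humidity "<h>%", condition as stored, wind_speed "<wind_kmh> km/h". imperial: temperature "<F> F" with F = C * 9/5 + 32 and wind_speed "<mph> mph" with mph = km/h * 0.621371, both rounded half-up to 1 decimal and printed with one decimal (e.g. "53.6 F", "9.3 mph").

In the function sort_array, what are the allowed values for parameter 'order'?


The sort_array spec declares:
  - order (string, optional): Sort direction [values: ascending, descending] [default: ascending]
Allowed values:
ascending, descending


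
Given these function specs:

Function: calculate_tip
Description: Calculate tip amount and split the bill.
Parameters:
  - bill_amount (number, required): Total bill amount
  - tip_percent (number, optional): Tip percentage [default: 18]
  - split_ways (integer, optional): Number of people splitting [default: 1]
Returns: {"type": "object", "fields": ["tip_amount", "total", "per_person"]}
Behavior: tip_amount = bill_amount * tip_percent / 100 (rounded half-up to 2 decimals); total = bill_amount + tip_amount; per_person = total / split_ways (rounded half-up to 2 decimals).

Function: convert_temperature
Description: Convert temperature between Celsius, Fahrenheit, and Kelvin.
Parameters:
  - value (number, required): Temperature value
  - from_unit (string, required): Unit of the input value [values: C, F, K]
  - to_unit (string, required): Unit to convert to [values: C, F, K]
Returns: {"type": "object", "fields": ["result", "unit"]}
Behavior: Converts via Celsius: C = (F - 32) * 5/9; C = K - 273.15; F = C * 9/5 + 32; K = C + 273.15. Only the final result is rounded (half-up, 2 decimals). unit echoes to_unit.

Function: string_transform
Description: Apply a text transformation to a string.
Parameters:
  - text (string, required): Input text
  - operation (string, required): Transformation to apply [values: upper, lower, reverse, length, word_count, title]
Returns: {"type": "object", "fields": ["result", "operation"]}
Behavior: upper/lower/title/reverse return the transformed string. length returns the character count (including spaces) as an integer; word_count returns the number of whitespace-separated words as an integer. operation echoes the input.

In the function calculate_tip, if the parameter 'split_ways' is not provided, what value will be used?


The calculate_tip spec declares:
  - split_ways (integer, optional): Number of people splitting [default: 1]
Default:
1


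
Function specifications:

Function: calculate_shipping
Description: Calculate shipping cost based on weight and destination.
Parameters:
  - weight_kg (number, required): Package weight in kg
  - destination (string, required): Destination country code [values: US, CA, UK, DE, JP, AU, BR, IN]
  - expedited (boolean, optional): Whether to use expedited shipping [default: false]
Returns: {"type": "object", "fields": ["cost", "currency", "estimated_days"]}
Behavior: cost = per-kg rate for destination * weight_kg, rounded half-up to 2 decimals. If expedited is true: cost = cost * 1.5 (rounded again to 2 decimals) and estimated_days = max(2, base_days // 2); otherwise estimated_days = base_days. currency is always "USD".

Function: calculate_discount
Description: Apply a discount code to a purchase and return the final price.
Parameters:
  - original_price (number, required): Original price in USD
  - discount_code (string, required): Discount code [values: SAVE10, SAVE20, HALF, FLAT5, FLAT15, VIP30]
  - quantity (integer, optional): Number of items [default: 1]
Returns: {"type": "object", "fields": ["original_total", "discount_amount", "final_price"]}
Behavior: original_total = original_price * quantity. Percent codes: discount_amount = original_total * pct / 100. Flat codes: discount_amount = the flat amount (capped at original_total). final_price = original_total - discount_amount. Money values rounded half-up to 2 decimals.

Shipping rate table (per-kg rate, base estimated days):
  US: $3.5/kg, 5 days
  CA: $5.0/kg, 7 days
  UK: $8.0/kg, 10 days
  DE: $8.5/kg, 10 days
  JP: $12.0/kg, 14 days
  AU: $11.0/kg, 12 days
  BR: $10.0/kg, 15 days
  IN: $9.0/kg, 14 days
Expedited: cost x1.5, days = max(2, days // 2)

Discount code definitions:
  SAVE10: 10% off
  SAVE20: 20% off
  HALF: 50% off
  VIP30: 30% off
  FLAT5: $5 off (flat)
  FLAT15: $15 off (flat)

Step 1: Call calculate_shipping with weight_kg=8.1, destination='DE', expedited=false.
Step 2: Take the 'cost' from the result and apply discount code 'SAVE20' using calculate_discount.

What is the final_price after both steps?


Step 1: calculate_shipping(weight_kg=8.1, destination=DE, expedited=false)
  Rate for DE: $8.5/kg, base 10 days
  cost = 8.5 * 8.1 = 68.85 -> 68.85
  expedited not set/false: estimated_days = 10
  -> cost = 68.85 USD
Step 2: calculate_discount(original_price=68.85, discount_code=SAVE20, quantity=1)
  original_total = 68.85 * 1 = 68.85
  SAVE20 = 20% off: discount_amount = 68.85 * 20/100 = 13.77 -> 13.77
  final_price = 68.85 - 13.77 = 55.08
  -> final_price = 55.08
$55.08


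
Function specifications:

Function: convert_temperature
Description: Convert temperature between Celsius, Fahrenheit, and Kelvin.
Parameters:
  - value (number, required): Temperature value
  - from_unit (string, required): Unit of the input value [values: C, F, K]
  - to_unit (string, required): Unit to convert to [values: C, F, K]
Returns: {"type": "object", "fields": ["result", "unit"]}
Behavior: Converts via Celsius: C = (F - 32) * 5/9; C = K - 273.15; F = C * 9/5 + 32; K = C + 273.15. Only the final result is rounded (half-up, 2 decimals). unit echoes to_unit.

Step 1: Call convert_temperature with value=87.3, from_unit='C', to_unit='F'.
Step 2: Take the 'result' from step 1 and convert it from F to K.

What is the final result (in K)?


Step 1: convert_temperature(value=87.3, from_unit=C, to_unit=F)
  Input already in C: 87.3
  To F: 87.3 * 9/5 + 32 = 189.14
  Round to 2 decimals: 189.14
  -> result = 189.14 F
Step 2: convert_temperature(value=189.14, from_unit=F, to_unit=K)
  To C: (189.14 - 32) * 5/9 = 87.3
  To K: 87.3 + 273.15 = 360.45
  Round to 2 decimals: 360.45
  -> result = 360.45 K
360.45 K


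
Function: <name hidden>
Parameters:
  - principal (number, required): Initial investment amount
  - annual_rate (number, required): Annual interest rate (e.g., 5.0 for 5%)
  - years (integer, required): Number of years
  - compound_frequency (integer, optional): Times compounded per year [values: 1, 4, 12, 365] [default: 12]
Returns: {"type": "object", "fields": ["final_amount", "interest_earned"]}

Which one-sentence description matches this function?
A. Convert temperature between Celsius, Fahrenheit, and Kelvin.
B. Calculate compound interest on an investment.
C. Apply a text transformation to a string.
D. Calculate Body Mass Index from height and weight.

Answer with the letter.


Parameters principal, annual_rate, years, compound_frequency and return ["final_amount", "interest_earned"] fit: Calculate compound interest on an investment.
B


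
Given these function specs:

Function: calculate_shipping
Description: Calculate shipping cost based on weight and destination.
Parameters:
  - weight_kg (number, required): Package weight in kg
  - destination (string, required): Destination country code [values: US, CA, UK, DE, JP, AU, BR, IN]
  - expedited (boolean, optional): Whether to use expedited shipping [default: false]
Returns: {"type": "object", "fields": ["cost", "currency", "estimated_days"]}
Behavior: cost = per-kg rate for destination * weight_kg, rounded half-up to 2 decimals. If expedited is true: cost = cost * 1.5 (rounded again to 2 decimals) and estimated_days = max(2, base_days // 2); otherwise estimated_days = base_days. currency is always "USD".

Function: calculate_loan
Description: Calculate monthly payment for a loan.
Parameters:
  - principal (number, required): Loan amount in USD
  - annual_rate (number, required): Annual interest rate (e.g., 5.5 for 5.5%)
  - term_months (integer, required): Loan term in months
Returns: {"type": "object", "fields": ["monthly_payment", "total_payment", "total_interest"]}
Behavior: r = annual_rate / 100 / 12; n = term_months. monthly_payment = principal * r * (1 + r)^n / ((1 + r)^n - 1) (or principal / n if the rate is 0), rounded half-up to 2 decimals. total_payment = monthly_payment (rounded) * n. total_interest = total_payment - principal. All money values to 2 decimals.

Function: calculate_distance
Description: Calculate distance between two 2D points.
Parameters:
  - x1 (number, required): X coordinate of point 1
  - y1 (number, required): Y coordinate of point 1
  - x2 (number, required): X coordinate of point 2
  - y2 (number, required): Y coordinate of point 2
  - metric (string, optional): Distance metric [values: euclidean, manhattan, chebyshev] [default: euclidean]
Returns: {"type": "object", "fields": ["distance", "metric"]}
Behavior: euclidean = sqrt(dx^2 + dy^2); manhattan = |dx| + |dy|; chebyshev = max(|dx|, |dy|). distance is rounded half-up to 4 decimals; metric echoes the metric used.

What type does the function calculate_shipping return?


The calculate_shipping spec declares Returns: {"type": "object", "fields": ["cost", "currency", "estimated_days"]}
Type:
object


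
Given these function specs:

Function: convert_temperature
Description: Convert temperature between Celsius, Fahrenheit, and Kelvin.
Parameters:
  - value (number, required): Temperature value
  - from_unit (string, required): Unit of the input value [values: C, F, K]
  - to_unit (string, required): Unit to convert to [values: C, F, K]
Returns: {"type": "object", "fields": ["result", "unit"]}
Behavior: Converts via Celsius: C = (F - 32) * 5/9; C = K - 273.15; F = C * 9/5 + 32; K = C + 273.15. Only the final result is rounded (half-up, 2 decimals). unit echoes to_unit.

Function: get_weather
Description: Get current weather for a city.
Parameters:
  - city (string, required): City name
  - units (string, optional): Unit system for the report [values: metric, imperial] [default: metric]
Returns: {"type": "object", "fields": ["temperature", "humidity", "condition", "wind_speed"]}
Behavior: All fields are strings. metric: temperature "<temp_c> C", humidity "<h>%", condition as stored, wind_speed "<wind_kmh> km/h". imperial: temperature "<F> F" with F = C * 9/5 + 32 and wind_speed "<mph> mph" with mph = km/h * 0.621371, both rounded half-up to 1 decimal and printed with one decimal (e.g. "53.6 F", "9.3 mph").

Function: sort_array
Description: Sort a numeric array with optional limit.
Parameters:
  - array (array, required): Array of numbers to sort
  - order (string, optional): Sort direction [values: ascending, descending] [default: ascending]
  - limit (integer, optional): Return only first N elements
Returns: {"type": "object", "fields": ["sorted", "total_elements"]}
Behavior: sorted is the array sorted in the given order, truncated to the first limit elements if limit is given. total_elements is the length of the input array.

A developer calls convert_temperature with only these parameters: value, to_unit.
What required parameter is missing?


Required parameters: value, from_unit, to_unit
Provided: value, to_unit
Missing: from_unit
from_unit


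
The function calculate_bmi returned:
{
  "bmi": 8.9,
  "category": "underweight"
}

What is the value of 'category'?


underweight


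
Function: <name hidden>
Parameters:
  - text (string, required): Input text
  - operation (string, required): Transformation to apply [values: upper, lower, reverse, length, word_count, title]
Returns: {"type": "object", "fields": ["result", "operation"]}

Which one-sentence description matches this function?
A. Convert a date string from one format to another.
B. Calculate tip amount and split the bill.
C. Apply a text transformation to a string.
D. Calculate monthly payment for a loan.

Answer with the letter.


Parameters text, operation and return ["result", "operation"] fit: Apply a text transformation to a string.
C


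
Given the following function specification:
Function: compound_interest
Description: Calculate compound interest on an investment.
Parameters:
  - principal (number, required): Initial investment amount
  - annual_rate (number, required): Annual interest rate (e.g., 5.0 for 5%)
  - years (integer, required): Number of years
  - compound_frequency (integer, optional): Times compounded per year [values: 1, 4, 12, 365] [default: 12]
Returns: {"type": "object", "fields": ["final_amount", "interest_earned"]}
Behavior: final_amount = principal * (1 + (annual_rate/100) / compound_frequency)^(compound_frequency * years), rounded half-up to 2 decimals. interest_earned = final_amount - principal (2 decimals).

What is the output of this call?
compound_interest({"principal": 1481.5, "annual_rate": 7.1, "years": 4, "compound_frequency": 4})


rate per period = 7.1/100/4 = 0.01775 (keep full precision); periods = 4 * 4 = 16
(1 + 0.01775)^16 = 1.32512784
final_amount = 1481.5 * 1.32512784 = 1963.176888 -> 1963.18
interest_earned = 1963.18 - 1481.50 = 481.68
Output:
{"final_amount": 1963.18, "interest_earned": 481.68}


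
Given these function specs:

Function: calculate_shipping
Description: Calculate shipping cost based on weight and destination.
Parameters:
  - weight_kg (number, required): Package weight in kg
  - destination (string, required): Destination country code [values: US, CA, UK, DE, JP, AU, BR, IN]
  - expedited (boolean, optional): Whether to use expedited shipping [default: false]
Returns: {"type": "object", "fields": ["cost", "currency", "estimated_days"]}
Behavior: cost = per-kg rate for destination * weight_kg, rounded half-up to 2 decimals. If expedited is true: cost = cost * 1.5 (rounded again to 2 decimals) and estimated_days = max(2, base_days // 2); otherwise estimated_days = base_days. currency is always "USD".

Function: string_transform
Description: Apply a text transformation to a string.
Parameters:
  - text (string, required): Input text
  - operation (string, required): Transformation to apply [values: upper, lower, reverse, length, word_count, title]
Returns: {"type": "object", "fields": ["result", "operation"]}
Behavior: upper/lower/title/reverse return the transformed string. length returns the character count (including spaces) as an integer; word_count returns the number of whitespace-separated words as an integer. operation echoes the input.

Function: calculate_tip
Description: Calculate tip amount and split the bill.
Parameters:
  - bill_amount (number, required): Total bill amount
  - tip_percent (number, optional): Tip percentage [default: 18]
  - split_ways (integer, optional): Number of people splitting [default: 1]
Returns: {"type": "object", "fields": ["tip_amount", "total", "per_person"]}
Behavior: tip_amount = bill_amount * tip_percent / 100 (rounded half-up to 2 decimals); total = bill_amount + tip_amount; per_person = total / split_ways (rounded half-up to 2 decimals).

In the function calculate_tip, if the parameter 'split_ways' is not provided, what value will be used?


The calculate_tip spec declares:
  - split_ways (integer, optional): Number of people splitting [default: 1]
Default:
1


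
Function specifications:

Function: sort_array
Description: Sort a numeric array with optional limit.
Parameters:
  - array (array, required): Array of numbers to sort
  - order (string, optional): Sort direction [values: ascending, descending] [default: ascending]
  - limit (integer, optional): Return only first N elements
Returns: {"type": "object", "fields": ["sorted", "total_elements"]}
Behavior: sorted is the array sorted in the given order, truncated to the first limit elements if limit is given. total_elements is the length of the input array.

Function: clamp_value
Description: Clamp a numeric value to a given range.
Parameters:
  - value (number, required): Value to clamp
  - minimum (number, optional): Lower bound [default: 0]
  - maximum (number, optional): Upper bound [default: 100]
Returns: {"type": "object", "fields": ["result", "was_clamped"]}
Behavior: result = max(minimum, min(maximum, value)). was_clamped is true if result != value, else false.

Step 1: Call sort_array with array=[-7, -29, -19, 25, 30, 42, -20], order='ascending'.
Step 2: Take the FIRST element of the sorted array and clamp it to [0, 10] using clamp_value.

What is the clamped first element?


Step 1: sort_array(order=ascending)
  sorted: [-29, -20, -19, -7, 25, 30, 42]
  -> first element = -29
Step 2: clamp_value(value=-29, minimum=0, maximum=10)
  result = max(0, min(10, -29)) = max(0, -29) = 0
  was_clamped = (0 != -29) = true
  -> result = 0
0


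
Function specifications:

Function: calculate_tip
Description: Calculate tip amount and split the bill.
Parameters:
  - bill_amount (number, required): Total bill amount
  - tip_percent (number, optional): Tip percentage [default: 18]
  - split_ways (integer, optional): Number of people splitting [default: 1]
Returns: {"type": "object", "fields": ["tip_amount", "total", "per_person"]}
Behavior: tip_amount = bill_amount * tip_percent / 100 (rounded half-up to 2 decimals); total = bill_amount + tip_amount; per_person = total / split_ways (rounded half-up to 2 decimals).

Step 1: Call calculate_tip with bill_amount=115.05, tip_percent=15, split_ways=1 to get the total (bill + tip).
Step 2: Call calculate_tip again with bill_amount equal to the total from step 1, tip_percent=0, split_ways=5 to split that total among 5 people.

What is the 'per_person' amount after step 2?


Step 1: calculate_tip(bill_amount=115.05, tip_percent=15, split_ways=1)
  tip_amount = 115.05 * 15/100 = 17.2575 -> 17.26
  total = 115.05 + 17.26 = 132.31
  per_person = 132.31 / 1 = 132.31 -> 132.31
  -> total = 132.31
Step 2: calculate_tip(bill_amount=132.31, tip_percent=0, split_ways=5)
  tip_amount = 132.31 * 0/100 = 0 -> 0.00
  total = 132.31 + 0.00 = 132.31
  per_person = 132.31 / 5 = 26.462 -> 26.46
  -> per_person = 26.46
$26.46


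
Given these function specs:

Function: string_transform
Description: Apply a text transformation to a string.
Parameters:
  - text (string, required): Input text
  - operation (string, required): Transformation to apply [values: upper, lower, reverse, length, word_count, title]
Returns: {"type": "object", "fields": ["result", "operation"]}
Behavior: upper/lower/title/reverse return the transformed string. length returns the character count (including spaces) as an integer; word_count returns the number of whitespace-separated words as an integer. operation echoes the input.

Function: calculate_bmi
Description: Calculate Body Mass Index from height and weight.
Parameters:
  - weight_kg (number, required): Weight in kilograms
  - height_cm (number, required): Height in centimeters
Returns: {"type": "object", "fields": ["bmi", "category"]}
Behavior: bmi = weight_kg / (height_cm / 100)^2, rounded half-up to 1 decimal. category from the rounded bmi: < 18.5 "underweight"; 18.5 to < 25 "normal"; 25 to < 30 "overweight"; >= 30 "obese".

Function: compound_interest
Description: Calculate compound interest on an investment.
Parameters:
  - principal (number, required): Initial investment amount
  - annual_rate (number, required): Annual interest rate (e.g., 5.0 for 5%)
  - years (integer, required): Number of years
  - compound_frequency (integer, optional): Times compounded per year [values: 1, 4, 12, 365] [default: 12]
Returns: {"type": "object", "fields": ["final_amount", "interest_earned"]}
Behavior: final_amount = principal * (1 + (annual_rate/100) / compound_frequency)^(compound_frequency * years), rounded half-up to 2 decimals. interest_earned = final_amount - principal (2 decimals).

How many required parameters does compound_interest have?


Parameters of compound_interest: principal (required), annual_rate (required), years (required), compound_frequency (optional)
Required count:
3
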